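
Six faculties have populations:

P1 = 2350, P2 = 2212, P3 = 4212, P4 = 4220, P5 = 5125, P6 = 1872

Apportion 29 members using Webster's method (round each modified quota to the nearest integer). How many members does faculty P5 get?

8

Standard divisor 19991/29 ≈ 689.345; standard quotas: P1 3.409, P2 3.209, P3 6.110, P4 6.122, P5 7.435, P6 2.716.
Rounding to the nearest integer gives 3, 3, 6, 6, 7, 3 = 28 seats, so the divisor must be adjusted.
With modified divisor 680: modified quotas P1 3.456, P2 3.253, P3 6.194, P4 6.206, P5 7.537, P6 2.753.
Rounding to the nearest integer: P1 3, P2 3, P3 6, P4 6, P5 8, P6 3 (total 29).
P5 receives 8.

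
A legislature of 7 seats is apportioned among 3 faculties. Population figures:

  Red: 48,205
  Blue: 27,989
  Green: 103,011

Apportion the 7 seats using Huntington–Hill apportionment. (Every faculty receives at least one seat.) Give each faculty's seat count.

Red=2, Blue=1, Green=4

With divisor 26385: modified quotas Red 1.827, Blue 1.061, Green 3.904.
Geometric-mean thresholds: Red √(1·2)=1.414, Blue √(1·2)=1.414, Green √(3·4)=3.464.
Each quota rounded against its threshold gives Red 2, Blue 1, Green 4 (total 7).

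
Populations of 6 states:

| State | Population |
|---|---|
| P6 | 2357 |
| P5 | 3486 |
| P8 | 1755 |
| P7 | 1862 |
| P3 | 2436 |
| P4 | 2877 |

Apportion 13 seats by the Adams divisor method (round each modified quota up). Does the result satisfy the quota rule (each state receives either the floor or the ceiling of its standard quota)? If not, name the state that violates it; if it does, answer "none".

Standard quotas: P6 2.074, P5 3.068, P8 1.544, P7 1.639, P3 2.144, P4 2.532.
Adams allocation: P6 2, P5 3, P8 2, P7 2, P3 2, P4 2.
Every allocation lies between the lower and upper quota.

none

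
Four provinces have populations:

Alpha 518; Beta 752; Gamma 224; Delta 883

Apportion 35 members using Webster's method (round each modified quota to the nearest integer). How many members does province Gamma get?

Standard divisor 2377/35 ≈ 67.914; standard quotas: Alpha 7.627, Beta 11.073, Gamma 3.298, Delta 13.002.
Rounding to the nearest integer gives Alpha 8, Beta 11, Gamma 3, Delta 13 — total 35, matching the house size, so no adjustment is needed.
Gamma receives 3.

3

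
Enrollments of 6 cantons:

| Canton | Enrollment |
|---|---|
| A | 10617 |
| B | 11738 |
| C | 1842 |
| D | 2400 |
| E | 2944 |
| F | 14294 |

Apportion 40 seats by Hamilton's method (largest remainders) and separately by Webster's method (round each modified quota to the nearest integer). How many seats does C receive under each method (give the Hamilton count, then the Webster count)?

1 and 2

Hamilton: A 10, B 11, C 1, D 2, E 3, F 13.
Webster: A 9, B 11, C 2, D 2, E 3, F 13.
C gets 1 under Hamilton and 2 under Webster.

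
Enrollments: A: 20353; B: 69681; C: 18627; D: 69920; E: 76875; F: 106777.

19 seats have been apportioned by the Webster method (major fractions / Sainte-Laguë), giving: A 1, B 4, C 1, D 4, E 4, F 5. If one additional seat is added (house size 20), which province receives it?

F

Priority for the next seat is population ÷ (current seats + 0.5).
Priorities: A 13568.667, B 15484.667, C 12418.000, D 15537.778, E 17083.333, F 19414.000.
Highest priority: F.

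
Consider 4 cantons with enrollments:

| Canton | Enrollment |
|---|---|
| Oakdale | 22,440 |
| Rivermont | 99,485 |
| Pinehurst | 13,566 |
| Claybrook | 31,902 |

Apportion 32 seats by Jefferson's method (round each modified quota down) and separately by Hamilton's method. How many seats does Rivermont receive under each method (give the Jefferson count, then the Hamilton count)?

Jefferson: Oakdale 4, Rivermont 20, Pinehurst 2, Claybrook 6.
Hamilton: Oakdale 4, Rivermont 19, Pinehurst 3, Claybrook 6.
Rivermont gets 20 under Jefferson and 19 under Hamilton.

20 and 19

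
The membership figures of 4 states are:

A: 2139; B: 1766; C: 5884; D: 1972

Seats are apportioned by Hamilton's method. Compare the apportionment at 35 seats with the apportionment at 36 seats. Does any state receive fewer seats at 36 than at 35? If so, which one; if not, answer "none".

none

At 35 seats: A 6, B 5, C 18, D 6.
At 36 seats: A 7, B 5, C 18, D 6.
No state's allocation decreased.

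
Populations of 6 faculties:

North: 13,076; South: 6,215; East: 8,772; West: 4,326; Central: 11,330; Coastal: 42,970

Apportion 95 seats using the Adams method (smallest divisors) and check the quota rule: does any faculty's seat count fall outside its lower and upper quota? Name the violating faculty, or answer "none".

Coastal

Standard quotas: North 14.330, South 6.811, East 9.613, West 4.741, Central 12.416, Coastal 47.090.
Adams allocation: North 14, South 7, East 10, West 5, Central 13, Coastal 46.
Coastal has quota 47.090 (lower 47, upper 48) but receives 46 — outside the quota interval.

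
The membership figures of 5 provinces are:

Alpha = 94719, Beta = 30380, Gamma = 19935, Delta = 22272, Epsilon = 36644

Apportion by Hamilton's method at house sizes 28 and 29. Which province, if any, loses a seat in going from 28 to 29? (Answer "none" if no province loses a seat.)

none

At 28 seats: Alpha 13, Beta 4, Gamma 3, Delta 3, Epsilon 5.
At 29 seats: Alpha 14, Beta 4, Gamma 3, Delta 3, Epsilon 5.
No province's allocation decreased.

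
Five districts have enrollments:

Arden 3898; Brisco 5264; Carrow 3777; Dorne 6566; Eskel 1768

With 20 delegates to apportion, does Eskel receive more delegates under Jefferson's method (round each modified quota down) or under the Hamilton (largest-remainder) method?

Jefferson: Arden 4, Brisco 5, Carrow 4, Dorne 6, Eskel 1.
Hamilton: Arden 4, Brisco 5, Carrow 3, Dorne 6, Eskel 2.
Eskel gets 1 under Jefferson and 2 under Hamilton.

Hamilton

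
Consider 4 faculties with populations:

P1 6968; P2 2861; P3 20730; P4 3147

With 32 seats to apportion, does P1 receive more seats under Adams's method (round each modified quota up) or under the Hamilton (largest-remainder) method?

Adams: P1 7, P2 3, P3 19, P4 3.
Hamilton: P1 6, P2 3, P3 20, P4 3.
P1 gets 7 under Adams and 6 under Hamilton.

Adams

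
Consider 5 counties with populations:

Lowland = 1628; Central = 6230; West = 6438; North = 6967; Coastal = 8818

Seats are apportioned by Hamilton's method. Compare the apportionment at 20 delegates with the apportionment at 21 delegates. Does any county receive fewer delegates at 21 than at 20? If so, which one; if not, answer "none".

At 20 seats: Lowland 1, Central 4, West 4, North 5, Coastal 6.
At 21 seats: Lowland 1, Central 4, West 5, North 5, Coastal 6.
No county's allocation decreased.

none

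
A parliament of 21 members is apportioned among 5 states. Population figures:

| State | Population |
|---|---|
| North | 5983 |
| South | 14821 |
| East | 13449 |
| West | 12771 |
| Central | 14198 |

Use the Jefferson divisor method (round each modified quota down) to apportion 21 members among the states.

North=2; South=5; East=5; West=4; Central=5

Standard divisor 61222/21 ≈ 2915.333; standard quotas: North 2.052, South 5.084, East 4.613, West 4.381, Central 4.870.
Rounding down gives 2, 5, 4, 4, 4 = 19 seats, so the divisor must be adjusted.
With modified divisor 2600: modified quotas North 2.301, South 5.700, East 5.173, West 4.912, Central 5.461.
Rounding down: North 2, South 5, East 5, West 4, Central 5 (total 21).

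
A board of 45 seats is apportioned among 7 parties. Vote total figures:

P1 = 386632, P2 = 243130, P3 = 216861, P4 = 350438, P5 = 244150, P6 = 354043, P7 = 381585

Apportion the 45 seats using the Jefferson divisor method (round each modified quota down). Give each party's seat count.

Standard divisor 2176839/45 ≈ 48374.2; standard quotas: P1 7.993, P2 5.026, P3 4.483, P4 7.244, P5 5.047, P6 7.319, P7 7.888.
Rounding down gives 7, 5, 4, 7, 5, 7, 7 = 42 seats, so the divisor must be adjusted.
With modified divisor 44000: modified quotas P1 8.787, P2 5.526, P3 4.929, P4 7.965, P5 5.549, P6 8.046, P7 8.672.
Rounding down: P1 8, P2 5, P3 4, P4 7, P5 5, P6 8, P7 8 (total 45).

P1: 8, P2: 5, P3: 4, P4: 7, P5: 5, P6: 8, P7: 8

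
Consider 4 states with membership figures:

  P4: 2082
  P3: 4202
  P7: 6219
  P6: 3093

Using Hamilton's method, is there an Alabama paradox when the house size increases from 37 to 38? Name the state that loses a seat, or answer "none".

At 37 seats: P4 5, P3 10, P7 15, P6 7.
At 38 seats: P4 5, P3 10, P7 15, P6 8.
No state's allocation decreased.

none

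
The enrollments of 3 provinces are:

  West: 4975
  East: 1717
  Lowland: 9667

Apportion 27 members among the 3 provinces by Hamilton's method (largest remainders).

Total 16359; standard divisor 16359/27 ≈ 605.889.
Standard quotas: West 8.2111, East 2.8339, Lowland 15.9551.
Lower quotas: West 8, East 2, Lowland 15 (sum 25, leaving 2 seats).
Remainders in descending order: Lowland 0.9551, East 0.8339, West 0.2111.
Largest remainders: Lowland, East receive the extra seats.

West 8, East 3, Lowland 16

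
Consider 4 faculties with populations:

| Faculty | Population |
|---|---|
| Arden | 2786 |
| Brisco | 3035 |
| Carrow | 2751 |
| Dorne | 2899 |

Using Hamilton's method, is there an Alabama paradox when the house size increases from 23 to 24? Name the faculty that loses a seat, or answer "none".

At 23 seats: Arden 6, Brisco 6, Carrow 5, Dorne 6.
At 24 seats: Arden 6, Brisco 6, Carrow 6, Dorne 6.
No faculty's allocation decreased.

none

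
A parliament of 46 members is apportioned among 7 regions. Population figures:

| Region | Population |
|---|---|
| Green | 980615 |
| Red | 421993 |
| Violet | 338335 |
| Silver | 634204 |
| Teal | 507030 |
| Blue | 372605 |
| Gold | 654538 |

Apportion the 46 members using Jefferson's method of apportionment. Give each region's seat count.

Green 12, Red 5, Violet 4, Silver 7, Teal 6, Blue 4, Gold 8

Standard divisor 3909320/46 ≈ 84985.217; standard quotas: Green 11.539, Red 4.965, Violet 3.981, Silver 7.463, Teal 5.966, Blue 4.384, Gold 7.702.
Rounding down gives 11, 4, 3, 7, 5, 4, 7 = 41 seats, so the divisor must be adjusted.
With modified divisor 80500: modified quotas Green 12.182, Red 5.242, Violet 4.203, Silver 7.878, Teal 6.299, Blue 4.629, Gold 8.131.
Rounding down: Green 12, Red 5, Violet 4, Silver 7, Teal 6, Blue 4, Gold 8 (total 46).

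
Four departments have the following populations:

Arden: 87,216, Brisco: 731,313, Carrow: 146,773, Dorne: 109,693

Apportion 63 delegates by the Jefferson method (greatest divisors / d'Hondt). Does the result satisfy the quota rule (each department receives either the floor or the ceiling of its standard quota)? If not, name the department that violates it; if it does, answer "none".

Brisco

Standard quotas: Arden 5.111, Brisco 42.859, Carrow 8.602, Dorne 6.429.
Jefferson allocation: Arden 5, Brisco 44, Carrow 8, Dorne 6.
Brisco has quota 42.859 (lower 42, upper 43) but receives 44 — outside the quota interval.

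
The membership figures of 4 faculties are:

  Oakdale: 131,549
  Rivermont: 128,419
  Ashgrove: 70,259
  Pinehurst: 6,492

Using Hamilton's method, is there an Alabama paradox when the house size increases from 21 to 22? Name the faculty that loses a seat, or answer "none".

At 21 seats: Oakdale 8, Rivermont 8, Ashgrove 4, Pinehurst 1.
At 22 seats: Oakdale 9, Rivermont 8, Ashgrove 5, Pinehurst 0.
Pinehurst drops from 1 to 0.

Pinehurst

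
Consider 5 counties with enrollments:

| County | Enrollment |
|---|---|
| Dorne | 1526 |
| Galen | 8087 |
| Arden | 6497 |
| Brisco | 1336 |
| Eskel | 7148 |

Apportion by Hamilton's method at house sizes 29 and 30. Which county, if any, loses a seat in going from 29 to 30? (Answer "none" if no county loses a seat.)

At 29 seats: Dorne 2, Galen 9, Arden 8, Brisco 2, Eskel 8.
At 30 seats: Dorne 2, Galen 10, Arden 8, Brisco 1, Eskel 9.
Brisco drops from 2 to 1.

Brisco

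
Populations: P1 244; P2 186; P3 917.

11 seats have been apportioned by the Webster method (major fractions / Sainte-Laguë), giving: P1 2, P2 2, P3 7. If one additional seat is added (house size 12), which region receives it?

P3

Priority for the next seat is population ÷ (current seats + 0.5).
Priorities: P1 97.600, P2 74.400, P3 122.267.
Highest priority: P3.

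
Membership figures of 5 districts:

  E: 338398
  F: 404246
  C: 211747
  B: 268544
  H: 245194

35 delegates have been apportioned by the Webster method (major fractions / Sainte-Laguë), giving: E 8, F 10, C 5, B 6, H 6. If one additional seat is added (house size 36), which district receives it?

B

Priority for the next seat is population ÷ (current seats + 0.5).
Priorities: E 39811.529, F 38499.619, C 38499.455, B 41314.462, H 37722.154.
Highest priority: B.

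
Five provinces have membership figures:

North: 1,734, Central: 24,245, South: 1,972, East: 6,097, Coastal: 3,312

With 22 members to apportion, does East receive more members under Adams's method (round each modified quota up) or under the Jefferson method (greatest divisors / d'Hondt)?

Adams: North 1, Central 13, South 2, East 4, Coastal 2.
Jefferson: North 1, Central 15, South 1, East 3, Coastal 2.
East gets 4 under Adams and 3 under Jefferson.

Adams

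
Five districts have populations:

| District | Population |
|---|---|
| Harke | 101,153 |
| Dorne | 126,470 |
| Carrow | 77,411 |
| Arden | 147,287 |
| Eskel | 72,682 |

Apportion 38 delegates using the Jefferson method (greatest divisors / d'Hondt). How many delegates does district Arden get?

Standard divisor 525003/38 ≈ 13815.868; standard quotas: Harke 7.322, Dorne 9.154, Carrow 5.603, Arden 10.661, Eskel 5.261.
Rounding down gives 7, 9, 5, 10, 5 = 36 seats, so the divisor must be adjusted.
With modified divisor 12800: modified quotas Harke 7.903, Dorne 9.880, Carrow 6.048, Arden 11.507, Eskel 5.678.
Rounding down: Harke 7, Dorne 9, Carrow 6, Arden 11, Eskel 5 (total 38).
Arden receives 11.

11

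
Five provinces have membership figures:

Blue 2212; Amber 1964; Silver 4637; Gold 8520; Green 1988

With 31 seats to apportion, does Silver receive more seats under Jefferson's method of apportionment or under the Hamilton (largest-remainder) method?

Jefferson

Jefferson: Blue 3, Amber 3, Silver 8, Gold 14, Green 3.
Hamilton: Blue 4, Amber 3, Silver 7, Gold 14, Green 3.
Silver gets 8 under Jefferson and 7 under Hamilton.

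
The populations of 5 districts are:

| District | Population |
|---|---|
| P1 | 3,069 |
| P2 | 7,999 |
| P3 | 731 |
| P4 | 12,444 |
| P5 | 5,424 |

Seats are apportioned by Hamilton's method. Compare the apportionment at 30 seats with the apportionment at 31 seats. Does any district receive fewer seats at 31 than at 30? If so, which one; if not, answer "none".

none

At 30 seats: P1 3, P2 8, P3 1, P4 13, P5 5.
At 31 seats: P1 3, P2 8, P3 1, P4 13, P5 6.
No district's allocation decreased.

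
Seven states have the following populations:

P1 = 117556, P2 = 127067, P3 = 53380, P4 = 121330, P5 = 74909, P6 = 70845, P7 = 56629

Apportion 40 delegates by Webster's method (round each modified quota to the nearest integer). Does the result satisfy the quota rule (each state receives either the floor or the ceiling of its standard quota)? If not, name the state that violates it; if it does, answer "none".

Standard quotas: P1 7.563, P2 8.175, P3 3.434, P4 7.806, P5 4.819, P6 4.558, P7 3.643.
Webster allocation: P1 7, P2 8, P3 3, P4 8, P5 5, P6 5, P7 4.
Every allocation lies between the lower and upper quota.

none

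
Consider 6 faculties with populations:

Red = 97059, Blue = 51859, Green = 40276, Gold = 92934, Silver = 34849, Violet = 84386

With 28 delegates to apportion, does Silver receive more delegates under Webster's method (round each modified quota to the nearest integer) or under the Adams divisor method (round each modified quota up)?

Webster: Red 7, Blue 4, Green 3, Gold 6, Silver 2, Violet 6.
Adams: Red 6, Blue 4, Green 3, Gold 6, Silver 3, Violet 6.
Silver gets 2 under Webster and 3 under Adams.

Adams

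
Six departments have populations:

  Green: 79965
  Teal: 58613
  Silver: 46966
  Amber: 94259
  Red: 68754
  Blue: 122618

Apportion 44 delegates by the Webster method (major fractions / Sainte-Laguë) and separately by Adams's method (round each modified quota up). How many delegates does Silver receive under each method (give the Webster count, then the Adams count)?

Webster: Green 8, Teal 5, Silver 4, Amber 9, Red 6, Blue 12.
Adams: Green 7, Teal 6, Silver 5, Amber 9, Red 6, Blue 11.
Silver gets 4 under Webster and 5 under Adams.

4 and 5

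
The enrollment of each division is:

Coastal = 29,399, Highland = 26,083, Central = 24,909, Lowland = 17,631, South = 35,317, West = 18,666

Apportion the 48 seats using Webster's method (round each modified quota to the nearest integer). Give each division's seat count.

Standard divisor 152005/48 ≈ 3166.771; standard quotas: Coastal 9.284, Highland 8.236, Central 7.866, Lowland 5.568, South 11.152, West 5.894.
Rounding to the nearest integer gives Coastal 9, Highland 8, Central 8, Lowland 6, South 11, West 6 — total 48, matching the house size, so no adjustment is needed.

Coastal=9, Highland=8, Central=8, Lowland=6, South=11, West=6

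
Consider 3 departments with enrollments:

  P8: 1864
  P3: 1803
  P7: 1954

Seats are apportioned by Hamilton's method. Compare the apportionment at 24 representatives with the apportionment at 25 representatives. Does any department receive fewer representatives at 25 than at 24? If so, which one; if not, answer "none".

none

At 24 seats: P8 8, P3 8, P7 8.
At 25 seats: P8 8, P3 8, P7 9.
No department's allocation decreased.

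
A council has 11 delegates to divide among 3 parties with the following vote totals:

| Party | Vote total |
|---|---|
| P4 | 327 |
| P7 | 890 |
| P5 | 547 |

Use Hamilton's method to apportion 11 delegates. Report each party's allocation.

Total 1764; standard divisor 1764/11 ≈ 160.364.
Standard quotas: P4 2.039, P7 5.550, P5 3.411.
Lower quotas: P4 2, P7 5, P5 3 (sum 10, leaving 1 seat).
Remainders in descending order: P7 0.550, P5 0.411, P4 0.039.
The surplus seat goes to P7.

P4: 2, P7: 6, P5: 3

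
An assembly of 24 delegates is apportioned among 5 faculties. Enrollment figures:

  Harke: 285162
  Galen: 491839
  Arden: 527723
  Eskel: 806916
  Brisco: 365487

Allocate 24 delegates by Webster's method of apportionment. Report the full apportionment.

Harke: 3; Galen: 5; Arden: 5; Eskel: 8; Brisco: 3

Standard divisor 2477127/24 ≈ 103213.625; standard quotas: Harke 2.763, Galen 4.765, Arden 5.113, Eskel 7.818, Brisco 3.541.
Rounding to the nearest integer gives 3, 5, 5, 8, 4 = 25 seats, so the divisor must be adjusted.
With modified divisor 106000: modified quotas Harke 2.690, Galen 4.640, Arden 4.979, Eskel 7.612, Brisco 3.448.
Rounding to the nearest integer: Harke 3, Galen 5, Arden 5, Eskel 8, Brisco 3 (total 24).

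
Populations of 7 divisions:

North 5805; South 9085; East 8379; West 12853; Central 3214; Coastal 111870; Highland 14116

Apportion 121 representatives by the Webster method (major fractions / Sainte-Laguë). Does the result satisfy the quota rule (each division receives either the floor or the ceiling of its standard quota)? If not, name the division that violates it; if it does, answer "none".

Coastal

Standard quotas: North 4.249, South 6.649, East 6.133, West 9.407, Central 2.352, Coastal 81.878, Highland 10.332.
Webster allocation: North 4, South 7, East 6, West 9, Central 2, Coastal 83, Highland 10.
Coastal has quota 81.878 (lower 81, upper 82) but receives 83 — outside the quota interval.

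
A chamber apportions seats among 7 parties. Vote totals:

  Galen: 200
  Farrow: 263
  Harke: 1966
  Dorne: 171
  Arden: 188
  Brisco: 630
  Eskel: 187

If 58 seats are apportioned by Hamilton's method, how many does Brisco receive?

Standard divisor: 3605 ÷ 58 ≈ 62.155.
Standard quotas: Galen 3.218, Farrow 4.231, Harke 31.631, Dorne 2.751, Arden 3.025, Brisco 10.136, Eskel 3.009.
Lower quotas: Galen 3, Farrow 4, Harke 31, Dorne 2, Arden 3, Brisco 10, Eskel 3 (sum 56, leaving 2 seats).
Remainders in descending order: Dorne 0.751, Harke 0.631, Farrow 0.231, Galen 0.218, Brisco 0.136, Arden 0.025, Eskel 0.009.
The surplus seats go to Dorne, Harke.
Brisco receives 10.

10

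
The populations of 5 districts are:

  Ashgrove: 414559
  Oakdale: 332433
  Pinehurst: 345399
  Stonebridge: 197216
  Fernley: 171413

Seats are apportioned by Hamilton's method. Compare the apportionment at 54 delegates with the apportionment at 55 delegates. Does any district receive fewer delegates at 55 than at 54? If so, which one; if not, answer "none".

Fernley

At 54 seats: Ashgrove 15, Oakdale 12, Pinehurst 13, Stonebridge 7, Fernley 7.
At 55 seats: Ashgrove 16, Oakdale 13, Pinehurst 13, Stonebridge 7, Fernley 6.
Fernley drops from 7 to 6.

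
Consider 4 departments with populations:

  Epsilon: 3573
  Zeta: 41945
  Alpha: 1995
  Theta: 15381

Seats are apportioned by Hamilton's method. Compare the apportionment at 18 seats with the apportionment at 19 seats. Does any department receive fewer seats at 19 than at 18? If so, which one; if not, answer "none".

Alpha

At 18 seats: Epsilon 1, Zeta 12, Alpha 1, Theta 4.
At 19 seats: Epsilon 1, Zeta 13, Alpha 0, Theta 5.
Alpha drops from 1 to 0.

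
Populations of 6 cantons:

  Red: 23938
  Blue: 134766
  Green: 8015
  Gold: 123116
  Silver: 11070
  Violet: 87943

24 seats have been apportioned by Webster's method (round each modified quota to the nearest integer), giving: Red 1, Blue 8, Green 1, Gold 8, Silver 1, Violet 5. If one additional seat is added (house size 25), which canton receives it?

Violet

Priority for the next seat is population ÷ (current seats + 0.5).
Priorities: Red 15958.667, Blue 15854.824, Green 5343.333, Gold 14484.235, Silver 7380.000, Violet 15989.636.
Highest priority: Violet.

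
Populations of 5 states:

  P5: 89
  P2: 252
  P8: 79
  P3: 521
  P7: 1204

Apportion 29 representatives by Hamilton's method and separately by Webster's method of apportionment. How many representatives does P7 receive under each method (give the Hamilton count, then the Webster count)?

Hamilton: P5 1, P2 4, P8 1, P3 7, P7 16.
Webster: P5 1, P2 3, P8 1, P3 7, P7 17.
P7 gets 16 under Hamilton and 17 under Webster.

16 and 17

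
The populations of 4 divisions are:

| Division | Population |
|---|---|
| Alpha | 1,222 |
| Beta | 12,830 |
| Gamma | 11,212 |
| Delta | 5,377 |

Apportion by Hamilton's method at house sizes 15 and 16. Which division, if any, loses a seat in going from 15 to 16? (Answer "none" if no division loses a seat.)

At 15 seats: Alpha 1, Beta 6, Gamma 5, Delta 3.
At 16 seats: Alpha 0, Beta 7, Gamma 6, Delta 3.
Alpha drops from 1 to 0.

Alpha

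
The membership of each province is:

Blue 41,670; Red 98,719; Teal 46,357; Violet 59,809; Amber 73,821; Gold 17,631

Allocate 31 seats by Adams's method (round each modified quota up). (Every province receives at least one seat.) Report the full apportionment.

Blue 4, Red 9, Teal 4, Violet 5, Amber 7, Gold 2

Standard divisor 338007/31 ≈ 10903.452; standard quotas: Blue 3.822, Red 9.054, Teal 4.252, Violet 5.485, Amber 6.770, Gold 1.617.
Rounding up gives 4, 10, 5, 6, 7, 2 = 34 seats, so the divisor must be adjusted.
With modified divisor 12100: modified quotas Blue 3.444, Red 8.159, Teal 3.831, Violet 4.943, Amber 6.101, Gold 1.457.
Rounding up: Blue 4, Red 9, Teal 4, Violet 5, Amber 7, Gold 2 (total 31).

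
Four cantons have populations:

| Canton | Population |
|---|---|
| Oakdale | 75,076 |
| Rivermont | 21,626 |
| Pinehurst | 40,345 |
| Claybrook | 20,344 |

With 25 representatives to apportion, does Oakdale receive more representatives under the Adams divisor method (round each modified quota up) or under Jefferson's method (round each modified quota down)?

Adams: Oakdale 12, Rivermont 4, Pinehurst 6, Claybrook 3.
Jefferson: Oakdale 13, Rivermont 3, Pinehurst 6, Claybrook 3.
Oakdale gets 12 under Adams and 13 under Jefferson.

Jefferson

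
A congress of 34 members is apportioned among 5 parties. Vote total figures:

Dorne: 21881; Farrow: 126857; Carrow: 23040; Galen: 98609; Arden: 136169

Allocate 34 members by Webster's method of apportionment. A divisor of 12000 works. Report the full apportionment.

Dorne 2; Farrow 11; Carrow 2; Galen 8; Arden 11

With modified divisor 12000: modified quotas Dorne 1.823, Farrow 10.571, Carrow 1.920, Galen 8.217, Arden 11.347.
Rounding to the nearest integer: Dorne 2, Farrow 11, Carrow 2, Galen 8, Arden 11 (total 34).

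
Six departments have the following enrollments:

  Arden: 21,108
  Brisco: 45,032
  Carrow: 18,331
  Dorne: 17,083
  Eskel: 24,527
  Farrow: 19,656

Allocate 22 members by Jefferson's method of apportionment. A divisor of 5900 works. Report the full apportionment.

With modified divisor 5900: modified quotas Arden 3.578, Brisco 7.633, Carrow 3.107, Dorne 2.895, Eskel 4.157, Farrow 3.332.
Rounding down: Arden 3, Brisco 7, Carrow 3, Dorne 2, Eskel 4, Farrow 3 (total 22).

Arden 3, Brisco 7, Carrow 3, Dorne 2, Eskel 4, Farrow 3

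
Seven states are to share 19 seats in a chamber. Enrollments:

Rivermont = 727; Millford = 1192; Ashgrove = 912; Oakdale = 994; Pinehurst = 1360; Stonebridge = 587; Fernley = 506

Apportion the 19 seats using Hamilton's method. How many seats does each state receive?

The standard divisor is 6278/19 ≈ 330.421.
Standard quotas: Rivermont 2.200, Millford 3.608, Ashgrove 2.760, Oakdale 3.008, Pinehurst 4.116, Stonebridge 1.777, Fernley 1.531.
Lower quotas: Rivermont 2, Millford 3, Ashgrove 2, Oakdale 3, Pinehurst 4, Stonebridge 1, Fernley 1 (sum 16, leaving 3 seats).
Remainders in descending order: Stonebridge 0.777, Ashgrove 0.760, Millford 0.608, Fernley 0.531, Rivermont 0.200, Pinehurst 0.116, Oakdale 0.008.
The surplus seats go to Stonebridge, Ashgrove, Millford.

Rivermont 2, Millford 4, Ashgrove 3, Oakdale 3, Pinehurst 4, Stonebridge 2, Fernley 1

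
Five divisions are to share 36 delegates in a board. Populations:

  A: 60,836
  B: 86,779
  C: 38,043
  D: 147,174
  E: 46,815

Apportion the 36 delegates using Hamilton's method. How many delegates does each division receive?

The standard divisor is 379647/36 ≈ 10545.75.
Standard quotas: A 5.7688, B 8.2288, C 3.6074, D 13.9558, E 4.4392.
Lower quotas: A 5, B 8, C 3, D 13, E 4 (sum 33, leaving 3 seats).
Remainders in descending order: D 0.9558, A 0.7688, C 0.6074, E 0.4392, B 0.2288.
The surplus seats go to D, A, C.

A=6; B=8; C=4; D=14; E=4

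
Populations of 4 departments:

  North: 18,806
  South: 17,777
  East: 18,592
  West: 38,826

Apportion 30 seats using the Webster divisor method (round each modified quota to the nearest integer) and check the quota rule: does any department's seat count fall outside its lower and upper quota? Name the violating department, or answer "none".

Standard quotas: North 6.002, South 5.673, East 5.934, West 12.391.
Webster allocation: North 6, South 6, East 6, West 12.
Every allocation lies between the lower and upper quota.

none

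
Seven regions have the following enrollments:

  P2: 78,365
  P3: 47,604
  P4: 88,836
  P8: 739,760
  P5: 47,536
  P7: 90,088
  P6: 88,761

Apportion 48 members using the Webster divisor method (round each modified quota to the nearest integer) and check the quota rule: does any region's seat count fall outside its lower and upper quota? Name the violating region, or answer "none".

P8

Standard quotas: P2 3.185, P3 1.935, P4 3.611, P8 30.068, P5 1.932, P7 3.662, P6 3.608.
Webster allocation: P2 3, P3 2, P4 4, P8 29, P5 2, P7 4, P6 4.
P8 has quota 30.068 (lower 30, upper 31) but receives 29 — outside the quota interval.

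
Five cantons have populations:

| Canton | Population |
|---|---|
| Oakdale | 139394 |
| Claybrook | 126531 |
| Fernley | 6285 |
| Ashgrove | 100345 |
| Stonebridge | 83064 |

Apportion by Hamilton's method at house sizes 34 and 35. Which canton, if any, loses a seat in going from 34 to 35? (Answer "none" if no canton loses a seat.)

Fernley

At 34 seats: Oakdale 10, Claybrook 9, Fernley 1, Ashgrove 8, Stonebridge 6.
At 35 seats: Oakdale 11, Claybrook 10, Fernley 0, Ashgrove 8, Stonebridge 6.
Fernley drops from 1 to 0.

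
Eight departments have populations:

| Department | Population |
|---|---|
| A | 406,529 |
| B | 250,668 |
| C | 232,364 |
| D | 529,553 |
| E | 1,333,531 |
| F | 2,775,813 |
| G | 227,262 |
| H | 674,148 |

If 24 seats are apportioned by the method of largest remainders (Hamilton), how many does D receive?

Total 6429868; standard divisor 6429868/24 ≈ 267911.167.
Standard quotas: A 1.5174, B 0.9356, C 0.8673, D 1.9766, E 4.9775, F 10.3609, G 0.8483, H 2.5163.
Lower quotas: A 1, B 0, C 0, D 1, E 4, F 10, G 0, H 2 (sum 18, leaving 6 seats).
Remainders in descending order: E 0.9775, D 0.9766, B 0.9356, C 0.8673, G 0.8483, A 0.5174, H 0.5163, F 0.3609.
Largest remainders: E, D, B, C, G, A receive the extra seats.
D receives 2.

2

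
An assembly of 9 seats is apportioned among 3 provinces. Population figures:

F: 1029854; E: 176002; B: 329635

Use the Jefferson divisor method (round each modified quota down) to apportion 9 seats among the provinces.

Standard divisor 1535491/9 ≈ 170610.111; standard quotas: F 6.036, E 1.032, B 1.932.
Rounding down gives 6, 1, 1 = 8 seats, so the divisor must be adjusted.
With modified divisor 156000: modified quotas F 6.602, E 1.128, B 2.113.
Rounding down: F 6, E 1, B 2 (total 9).

F 6; E 1; B 2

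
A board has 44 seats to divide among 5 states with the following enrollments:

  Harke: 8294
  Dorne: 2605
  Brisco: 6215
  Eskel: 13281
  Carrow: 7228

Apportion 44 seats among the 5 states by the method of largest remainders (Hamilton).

Harke 10; Dorne 3; Brisco 7; Eskel 16; Carrow 8

Total 37623; standard divisor 37623/44 ≈ 855.068.
Standard quotas: Harke 9.6998, Dorne 3.0465, Brisco 7.2684, Eskel 15.5321, Carrow 8.4531.
Lower quotas: Harke 9, Dorne 3, Brisco 7, Eskel 15, Carrow 8 (sum 42, leaving 2 seats).
Remainders in descending order: Harke 0.6998, Eskel 0.5321, Carrow 0.4531, Brisco 0.2684, Dorne 0.0465.
The surplus seats go to Harke, Eskel.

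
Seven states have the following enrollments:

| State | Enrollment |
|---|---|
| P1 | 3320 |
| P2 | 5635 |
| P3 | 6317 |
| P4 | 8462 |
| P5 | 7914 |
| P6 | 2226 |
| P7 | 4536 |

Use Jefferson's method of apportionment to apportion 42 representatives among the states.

P1 3, P2 6, P3 7, P4 10, P5 9, P6 2, P7 5

Standard divisor 38410/42 ≈ 914.524; standard quotas: P1 3.630, P2 6.162, P3 6.907, P4 9.253, P5 8.654, P6 2.434, P7 4.960.
Rounding down gives 3, 6, 6, 9, 8, 2, 4 = 38 seats, so the divisor must be adjusted.
With modified divisor 840: modified quotas P1 3.952, P2 6.708, P3 7.520, P4 10.074, P5 9.421, P6 2.650, P7 5.400.
Rounding down: P1 3, P2 6, P3 7, P4 10, P5 9, P6 2, P7 5 (total 42).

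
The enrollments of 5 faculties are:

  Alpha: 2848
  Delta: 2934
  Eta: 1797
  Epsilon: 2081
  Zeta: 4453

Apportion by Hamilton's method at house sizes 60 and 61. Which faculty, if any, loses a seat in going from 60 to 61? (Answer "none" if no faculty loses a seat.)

none

At 60 seats: Alpha 12, Delta 12, Eta 8, Epsilon 9, Zeta 19.
At 61 seats: Alpha 12, Delta 13, Eta 8, Epsilon 9, Zeta 19.
No faculty's allocation decreased.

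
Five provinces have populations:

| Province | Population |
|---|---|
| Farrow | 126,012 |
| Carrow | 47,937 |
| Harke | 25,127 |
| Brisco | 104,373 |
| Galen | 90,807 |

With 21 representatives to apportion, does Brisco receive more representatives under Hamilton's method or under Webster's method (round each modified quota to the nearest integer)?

Hamilton

Hamilton: Farrow 7, Carrow 2, Harke 1, Brisco 6, Galen 5.
Webster: Farrow 7, Carrow 3, Harke 1, Brisco 5, Galen 5.
Brisco gets 6 under Hamilton and 5 under Webster.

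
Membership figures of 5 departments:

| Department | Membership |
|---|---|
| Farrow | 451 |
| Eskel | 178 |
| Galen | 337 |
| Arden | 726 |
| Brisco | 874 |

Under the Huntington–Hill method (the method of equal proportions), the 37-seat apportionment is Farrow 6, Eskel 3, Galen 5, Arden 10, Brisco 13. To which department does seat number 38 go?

Priority for the next seat is population ÷ (√(s·(s+1))).
Priorities: Farrow 69.591, Eskel 51.384, Galen 61.528, Arden 69.221, Brisco 64.785.
Highest priority: Farrow.

Farrow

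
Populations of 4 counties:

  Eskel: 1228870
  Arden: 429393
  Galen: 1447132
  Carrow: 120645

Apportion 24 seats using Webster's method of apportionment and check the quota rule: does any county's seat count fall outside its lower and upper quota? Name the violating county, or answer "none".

none

Standard quotas: Eskel 9.142, Arden 3.194, Galen 10.766, Carrow 0.898.
Webster allocation: Eskel 9, Arden 3, Galen 11, Carrow 1.
Every allocation lies between the lower and upper quota.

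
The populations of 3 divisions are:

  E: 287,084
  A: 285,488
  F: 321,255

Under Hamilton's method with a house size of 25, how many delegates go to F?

Standard divisor: 893827 ÷ 25 ≈ 35753.08.
Standard quotas: E 8.0296, A 7.9850, F 8.9854.
Lower quotas: E 8, A 7, F 8 (sum 23, leaving 2 seats).
Remainders in descending order: F 0.9854, A 0.9850, E 0.0296.
The surplus seats go to F, A.
F receives 9.

9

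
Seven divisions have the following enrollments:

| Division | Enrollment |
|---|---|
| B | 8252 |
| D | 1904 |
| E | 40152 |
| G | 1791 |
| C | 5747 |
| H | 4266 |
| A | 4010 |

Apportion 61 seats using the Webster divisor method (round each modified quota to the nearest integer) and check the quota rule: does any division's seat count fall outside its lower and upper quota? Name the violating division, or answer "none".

E

Standard quotas: B 7.613, D 1.757, E 37.042, G 1.652, C 5.302, H 3.936, A 3.699.
Webster allocation: B 8, D 2, E 36, G 2, C 5, H 4, A 4.
E has quota 37.042 (lower 37, upper 38) but receives 36 — outside the quota interval.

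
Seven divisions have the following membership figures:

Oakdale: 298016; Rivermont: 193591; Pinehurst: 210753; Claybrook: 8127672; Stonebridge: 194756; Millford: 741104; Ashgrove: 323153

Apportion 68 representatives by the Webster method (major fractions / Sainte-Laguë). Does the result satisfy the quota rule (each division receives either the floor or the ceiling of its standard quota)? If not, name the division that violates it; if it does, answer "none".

Standard quotas: Oakdale 2.009, Rivermont 1.305, Pinehurst 1.420, Claybrook 54.780, Stonebridge 1.313, Millford 4.995, Ashgrove 2.178.
Webster allocation: Oakdale 2, Rivermont 1, Pinehurst 1, Claybrook 56, Stonebridge 1, Millford 5, Ashgrove 2.
Claybrook has quota 54.780 (lower 54, upper 55) but receives 56 — outside the quota interval.

Claybrook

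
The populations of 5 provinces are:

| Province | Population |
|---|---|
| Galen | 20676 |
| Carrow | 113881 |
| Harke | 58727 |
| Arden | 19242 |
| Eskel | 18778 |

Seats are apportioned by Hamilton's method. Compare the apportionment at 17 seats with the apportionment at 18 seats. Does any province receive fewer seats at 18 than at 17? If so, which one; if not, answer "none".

Arden

At 17 seats: Galen 2, Carrow 8, Harke 4, Arden 2, Eskel 1.
At 18 seats: Galen 2, Carrow 9, Harke 5, Arden 1, Eskel 1.
Arden drops from 2 to 1.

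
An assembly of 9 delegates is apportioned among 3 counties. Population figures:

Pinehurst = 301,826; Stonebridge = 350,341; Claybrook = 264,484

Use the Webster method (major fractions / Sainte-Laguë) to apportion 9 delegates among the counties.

Pinehurst=3; Stonebridge=3; Claybrook=3

Standard divisor 916651/9 ≈ 101850.111; standard quotas: Pinehurst 2.963, Stonebridge 3.440, Claybrook 2.597.
Rounding to the nearest integer gives Pinehurst 3, Stonebridge 3, Claybrook 3 — total 9, matching the house size, so no adjustment is needed.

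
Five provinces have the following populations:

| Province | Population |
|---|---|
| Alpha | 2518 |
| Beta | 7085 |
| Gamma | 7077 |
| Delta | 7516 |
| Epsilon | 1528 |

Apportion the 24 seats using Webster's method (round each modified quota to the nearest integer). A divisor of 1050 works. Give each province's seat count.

Alpha 2; Beta 7; Gamma 7; Delta 7; Epsilon 1

With modified divisor 1050: modified quotas Alpha 2.398, Beta 6.748, Gamma 6.740, Delta 7.158, Epsilon 1.455.
Rounding to the nearest integer: Alpha 2, Beta 7, Gamma 7, Delta 7, Epsilon 1 (total 24).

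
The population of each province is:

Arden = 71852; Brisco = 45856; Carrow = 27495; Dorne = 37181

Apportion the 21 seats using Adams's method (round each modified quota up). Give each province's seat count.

Arden 8, Brisco 5, Carrow 3, Dorne 5

Standard divisor 182384/21 ≈ 8684.952; standard quotas: Arden 8.273, Brisco 5.280, Carrow 3.166, Dorne 4.281.
Rounding up gives 9, 6, 4, 5 = 24 seats, so the divisor must be adjusted.
With modified divisor 9230: modified quotas Arden 7.785, Brisco 4.968, Carrow 2.979, Dorne 4.028.
Rounding up: Arden 8, Brisco 5, Carrow 3, Dorne 5 (total 21).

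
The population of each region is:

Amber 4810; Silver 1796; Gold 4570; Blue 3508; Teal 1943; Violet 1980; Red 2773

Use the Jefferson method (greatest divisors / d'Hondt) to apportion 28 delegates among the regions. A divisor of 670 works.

With modified divisor 670: modified quotas Amber 7.179, Silver 2.681, Gold 6.821, Blue 5.236, Teal 2.900, Violet 2.955, Red 4.139.
Rounding down: Amber 7, Silver 2, Gold 6, Blue 5, Teal 2, Violet 2, Red 4 (total 28).

Amber: 7, Silver: 2, Gold: 6, Blue: 5, Teal: 2, Violet: 2, Red: 4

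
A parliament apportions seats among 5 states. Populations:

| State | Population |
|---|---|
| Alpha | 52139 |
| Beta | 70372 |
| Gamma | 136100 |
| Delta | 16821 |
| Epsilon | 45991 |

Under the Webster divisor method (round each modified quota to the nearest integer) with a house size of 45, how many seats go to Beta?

Standard divisor 321423/45 ≈ 7142.733; standard quotas: Alpha 7.300, Beta 9.852, Gamma 19.054, Delta 2.355, Epsilon 6.439.
Rounding to the nearest integer gives 7, 10, 19, 2, 6 = 44 seats, so the divisor must be adjusted.
With modified divisor 7000: modified quotas Alpha 7.448, Beta 10.053, Gamma 19.443, Delta 2.403, Epsilon 6.570.
Rounding to the nearest integer: Alpha 7, Beta 10, Gamma 19, Delta 2, Epsilon 7 (total 45).
Beta receives 10.

10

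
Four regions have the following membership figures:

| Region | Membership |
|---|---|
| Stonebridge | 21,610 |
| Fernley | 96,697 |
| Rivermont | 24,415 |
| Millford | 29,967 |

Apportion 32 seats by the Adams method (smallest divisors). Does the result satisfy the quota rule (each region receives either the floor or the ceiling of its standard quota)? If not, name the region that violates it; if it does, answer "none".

none

Standard quotas: Stonebridge 4.004, Fernley 17.918, Rivermont 4.524, Millford 5.553.
Adams allocation: Stonebridge 4, Fernley 17, Rivermont 5, Millford 6.
Every allocation lies between the lower and upper quota.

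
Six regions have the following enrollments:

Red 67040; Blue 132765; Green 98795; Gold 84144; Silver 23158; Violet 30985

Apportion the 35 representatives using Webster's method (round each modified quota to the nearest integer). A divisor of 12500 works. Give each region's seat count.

Red 5, Blue 11, Green 8, Gold 7, Silver 2, Violet 2

With modified divisor 12500: modified quotas Red 5.363, Blue 10.621, Green 7.904, Gold 6.732, Silver 1.853, Violet 2.479.
Rounding to the nearest integer: Red 5, Blue 11, Green 8, Gold 7, Silver 2, Violet 2 (total 35).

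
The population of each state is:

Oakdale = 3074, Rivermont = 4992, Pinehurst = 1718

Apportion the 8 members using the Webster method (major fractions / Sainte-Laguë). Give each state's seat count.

Oakdale: 3, Rivermont: 4, Pinehurst: 1

Standard divisor 9784/8 ≈ 1223; standard quotas: Oakdale 2.513, Rivermont 4.082, Pinehurst 1.405.
Rounding to the nearest integer gives Oakdale 3, Rivermont 4, Pinehurst 1 — total 8, matching the house size, so no adjustment is needed.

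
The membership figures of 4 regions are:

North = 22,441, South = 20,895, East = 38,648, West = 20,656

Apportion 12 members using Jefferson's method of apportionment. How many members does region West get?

2

Standard divisor 102640/12 ≈ 8553.333; standard quotas: North 2.624, South 2.443, East 4.518, West 2.415.
Rounding down gives 2, 2, 4, 2 = 10 seats, so the divisor must be adjusted.
With modified divisor 7200: modified quotas North 3.117, South 2.902, East 5.368, West 2.869.
Rounding down: North 3, South 2, East 5, West 2 (total 12).
West receives 2.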